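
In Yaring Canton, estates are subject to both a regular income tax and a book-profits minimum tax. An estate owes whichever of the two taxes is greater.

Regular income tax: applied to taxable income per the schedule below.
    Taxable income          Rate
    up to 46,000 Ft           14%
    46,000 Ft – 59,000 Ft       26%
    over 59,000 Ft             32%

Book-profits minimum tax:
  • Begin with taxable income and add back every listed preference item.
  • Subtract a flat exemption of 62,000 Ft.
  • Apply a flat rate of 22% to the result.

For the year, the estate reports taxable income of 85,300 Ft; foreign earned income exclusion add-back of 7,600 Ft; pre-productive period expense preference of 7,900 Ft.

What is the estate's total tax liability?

Book-profits minimum tax:
  Adjusted income: 85,300 Ft + 7,600 Ft + 7,900 Ft = 100,800 Ft
  Less exemption 62,000 Ft → base 38,800 Ft
  38,800 Ft × 22% = 8,536 Ft

Regular income tax:
  46,000 Ft × 14% = 6,440 Ft
  13,000 Ft × 26% = 3,380 Ft
  26,300 Ft × 32% = 8,416 Ft
  → 18,236 Ft

18,236 Ft > 8,536 Ft, so the regular income tax governs.

18,236 Ft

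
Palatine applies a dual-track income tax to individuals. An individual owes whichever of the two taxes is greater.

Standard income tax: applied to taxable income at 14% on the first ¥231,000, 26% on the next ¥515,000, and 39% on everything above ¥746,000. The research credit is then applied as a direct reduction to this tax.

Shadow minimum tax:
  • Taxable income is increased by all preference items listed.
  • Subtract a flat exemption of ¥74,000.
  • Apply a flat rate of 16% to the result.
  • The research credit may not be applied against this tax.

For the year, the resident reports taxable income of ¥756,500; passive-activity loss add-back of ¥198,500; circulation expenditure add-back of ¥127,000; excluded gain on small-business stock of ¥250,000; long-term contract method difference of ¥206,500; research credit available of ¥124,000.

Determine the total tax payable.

Shadow minimum tax:
  Adjusted income: ¥756,500 + ¥198,500 + ¥127,000 + ¥250,000 + ¥206,500 = ¥1,538,500
  Less exemption ¥74,000 → base ¥1,464,500
  ¥1,464,500 × 16% = ¥234,320

Standard income tax:
  ¥231,000 × 14% = ¥32,340
  ¥515,000 × 26% = ¥133,900
  ¥10,500 × 39% = ¥4,095
  → ¥170,335
  Less research credit ¥124,000 → ¥46,335

¥234,320 > ¥46,335, so the shadow minimum tax is the binding amount.

¥234,320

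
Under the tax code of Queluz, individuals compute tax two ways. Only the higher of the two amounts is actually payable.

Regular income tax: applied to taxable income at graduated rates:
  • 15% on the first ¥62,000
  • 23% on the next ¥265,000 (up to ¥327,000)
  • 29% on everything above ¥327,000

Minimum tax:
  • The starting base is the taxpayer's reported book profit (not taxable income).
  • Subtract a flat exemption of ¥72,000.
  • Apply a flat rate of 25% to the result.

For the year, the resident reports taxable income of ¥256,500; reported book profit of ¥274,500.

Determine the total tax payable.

Minimum tax:
  Base (reported book profit): ¥274,500
  Less exemption ¥72,000 → base ¥202,500
  ¥202,500 × 25% = ¥50,625

Regular income tax:
  ¥62,000 × 15% = ¥9,300
  ¥194,500 × 23% = ¥44,735
  → ¥54,035

¥54,035 > ¥50,625, so the regular income tax governs.

¥54,035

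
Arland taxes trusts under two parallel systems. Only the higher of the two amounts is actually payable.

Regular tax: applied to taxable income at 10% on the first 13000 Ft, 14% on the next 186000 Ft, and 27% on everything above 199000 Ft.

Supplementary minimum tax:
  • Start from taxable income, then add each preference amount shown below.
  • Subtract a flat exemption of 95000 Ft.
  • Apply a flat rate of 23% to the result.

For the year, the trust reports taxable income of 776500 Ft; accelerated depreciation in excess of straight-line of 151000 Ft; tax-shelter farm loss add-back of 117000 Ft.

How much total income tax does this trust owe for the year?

Supplementary minimum tax:
  Adjusted income: 776500 Ft + 151000 Ft + 117000 Ft = 1044500 Ft
  Less exemption 95000 Ft → base 949500 Ft
  949500 Ft × 23% = 218385 Ft

Regular tax:
  13000 Ft × 10% = 1300 Ft
  186000 Ft × 14% = 26040 Ft
  577500 Ft × 27% = 155925 Ft
  → 183265 Ft

218385 Ft > 183265 Ft, so the supplementary minimum tax is the binding amount.

218385 Ft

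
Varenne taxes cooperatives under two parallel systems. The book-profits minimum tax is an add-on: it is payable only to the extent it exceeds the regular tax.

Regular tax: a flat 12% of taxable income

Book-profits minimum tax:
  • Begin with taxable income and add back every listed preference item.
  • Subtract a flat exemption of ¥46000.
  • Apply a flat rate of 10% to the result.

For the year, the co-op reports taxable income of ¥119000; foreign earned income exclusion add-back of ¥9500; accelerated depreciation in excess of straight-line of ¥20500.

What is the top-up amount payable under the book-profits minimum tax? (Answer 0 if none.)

Book-profits minimum tax:
  Adjusted income: ¥119000 + ¥9500 + ¥20500 = ¥149000
  Less exemption ¥46000 → base ¥103000
  ¥103000 × 10% = ¥10300

Regular tax:
  ¥119000 × 12% = ¥14280

¥10300 ≤ ¥14280, so no add-on is due.

¥0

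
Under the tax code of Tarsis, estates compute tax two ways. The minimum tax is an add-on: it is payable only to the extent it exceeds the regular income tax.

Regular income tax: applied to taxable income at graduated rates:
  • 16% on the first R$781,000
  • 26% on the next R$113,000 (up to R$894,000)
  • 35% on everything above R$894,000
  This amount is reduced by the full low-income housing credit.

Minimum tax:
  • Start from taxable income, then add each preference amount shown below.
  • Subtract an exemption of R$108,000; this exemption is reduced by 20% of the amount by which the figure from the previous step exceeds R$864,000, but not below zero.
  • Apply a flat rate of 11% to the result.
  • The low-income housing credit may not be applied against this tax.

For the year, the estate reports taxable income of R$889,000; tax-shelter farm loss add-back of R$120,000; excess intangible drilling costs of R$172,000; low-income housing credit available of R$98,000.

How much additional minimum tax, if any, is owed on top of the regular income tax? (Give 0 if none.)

R$69,964

Minimum tax:
  Adjusted income: R$889,000 + R$120,000 + R$172,000 = R$1,181,000
  Exemption: R$108,000 − 20% × (R$1,181,000 − R$864,000) = R$108,000 − R$63,400 = R$44,600
  Base: R$1,181,000 − R$44,600 = R$1,136,400
  R$1,136,400 × 11% = R$125,004

Regular income tax:
  R$781,000 × 16% = R$124,960
  R$108,000 × 26% = R$28,080
  → R$153,040
  Less low-income housing credit R$98,000 → R$55,040

Excess of minimum tax over regular income tax: R$125,004 − R$55,040 = R$69,964.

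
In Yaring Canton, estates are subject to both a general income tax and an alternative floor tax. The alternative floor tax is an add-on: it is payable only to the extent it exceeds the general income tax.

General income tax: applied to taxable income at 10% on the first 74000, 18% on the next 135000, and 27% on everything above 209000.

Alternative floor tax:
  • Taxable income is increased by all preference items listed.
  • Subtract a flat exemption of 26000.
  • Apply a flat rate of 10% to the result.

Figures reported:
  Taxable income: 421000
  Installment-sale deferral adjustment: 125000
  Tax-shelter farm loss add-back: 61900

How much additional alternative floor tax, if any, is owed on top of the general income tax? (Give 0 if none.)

General income tax:
  74000 × 10% = 7400
  135000 × 18% = 24300
  212000 × 27% = 57240
  → 88940

Alternative floor tax:
  Adjusted income: 421000 + 125000 + 61900 = 607900
  Less exemption 26000 → base 581900
  581900 × 10% = 58190

58190 ≤ 88940, so no add-on is due.

0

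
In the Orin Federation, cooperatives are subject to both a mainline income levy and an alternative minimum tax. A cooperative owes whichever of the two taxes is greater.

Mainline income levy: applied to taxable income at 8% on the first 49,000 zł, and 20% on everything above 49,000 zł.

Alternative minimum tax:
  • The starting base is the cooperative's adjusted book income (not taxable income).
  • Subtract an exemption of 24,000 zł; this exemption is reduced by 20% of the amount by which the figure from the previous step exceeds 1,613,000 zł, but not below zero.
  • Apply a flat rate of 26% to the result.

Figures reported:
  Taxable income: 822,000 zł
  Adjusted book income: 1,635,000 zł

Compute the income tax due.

420,004 zł

Mainline income levy:
  49,000 zł × 8% = 3,920 zł
  773,000 zł × 20% = 154,600 zł
  → 158,520 zł

Alternative minimum tax:
  Base (adjusted book income): 1,635,000 zł
  Exemption: 24,000 zł − 20% × (1,635,000 zł − 1,613,000 zł) = 24,000 zł − 4,400 zł = 19,600 zł
  Base: 1,635,000 zł − 19,600 zł = 1,615,400 zł
  1,615,400 zł × 26% = 420,004 zł

420,004 zł > 158,520 zł, so the alternative minimum tax is the binding amount.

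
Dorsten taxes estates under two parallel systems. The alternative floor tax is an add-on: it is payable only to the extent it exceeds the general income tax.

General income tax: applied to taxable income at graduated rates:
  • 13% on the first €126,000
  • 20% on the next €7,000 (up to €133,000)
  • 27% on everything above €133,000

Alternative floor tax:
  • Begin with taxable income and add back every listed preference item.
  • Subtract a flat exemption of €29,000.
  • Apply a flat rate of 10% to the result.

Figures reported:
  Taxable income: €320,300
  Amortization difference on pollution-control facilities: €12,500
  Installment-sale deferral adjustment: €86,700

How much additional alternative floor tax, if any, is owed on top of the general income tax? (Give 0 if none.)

General income tax:
  €126,000 × 13% = €16,380
  €7,000 × 20% = €1,400
  €187,300 × 27% = €50,571
  → €68,351

Alternative floor tax:
  Adjusted income: €320,300 + €12,500 + €86,700 = €419,500
  Less exemption €29,000 → base €390,500
  €390,500 × 10% = €39,050

€39,050 ≤ €68,351, so no add-on is due.

€0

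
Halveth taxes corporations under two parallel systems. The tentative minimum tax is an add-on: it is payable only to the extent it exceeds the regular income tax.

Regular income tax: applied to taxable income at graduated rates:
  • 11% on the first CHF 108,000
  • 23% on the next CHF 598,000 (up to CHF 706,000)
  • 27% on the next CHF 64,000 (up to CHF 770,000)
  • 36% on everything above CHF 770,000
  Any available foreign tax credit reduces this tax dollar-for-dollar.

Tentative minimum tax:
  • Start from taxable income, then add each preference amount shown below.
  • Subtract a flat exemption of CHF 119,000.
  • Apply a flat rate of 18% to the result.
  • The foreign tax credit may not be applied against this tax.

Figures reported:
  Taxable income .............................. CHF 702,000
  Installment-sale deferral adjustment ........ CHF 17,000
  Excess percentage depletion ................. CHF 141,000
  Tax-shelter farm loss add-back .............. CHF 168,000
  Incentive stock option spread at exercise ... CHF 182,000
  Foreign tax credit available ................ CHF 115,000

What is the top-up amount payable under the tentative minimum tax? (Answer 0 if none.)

CHF 162,880

Tentative minimum tax:
  Adjusted income: CHF 702,000 + CHF 17,000 + CHF 141,000 + CHF 168,000 + CHF 182,000 = CHF 1,210,000
  Less exemption CHF 119,000 → base CHF 1,091,000
  CHF 1,091,000 × 18% = CHF 196,380

Regular income tax:
  CHF 108,000 × 11% = CHF 11,880
  CHF 594,000 × 23% = CHF 136,620
  → CHF 148,500
  Less foreign tax credit CHF 115,000 → CHF 33,500

Excess of tentative minimum tax over regular income tax: CHF 196,380 − CHF 33,500 = CHF 162,880.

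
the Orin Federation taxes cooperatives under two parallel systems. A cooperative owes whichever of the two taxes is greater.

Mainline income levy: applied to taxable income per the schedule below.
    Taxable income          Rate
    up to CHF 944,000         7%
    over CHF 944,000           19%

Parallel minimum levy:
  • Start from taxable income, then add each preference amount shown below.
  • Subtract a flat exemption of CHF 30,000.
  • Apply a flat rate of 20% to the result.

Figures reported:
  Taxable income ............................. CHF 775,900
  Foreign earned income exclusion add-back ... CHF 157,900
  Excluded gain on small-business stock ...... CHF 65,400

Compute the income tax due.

CHF 193,840

Mainline income levy:
  CHF 775,900 × 7% = CHF 54,313

Parallel minimum levy:
  Adjusted income: CHF 775,900 + CHF 157,900 + CHF 65,400 = CHF 999,200
  Less exemption CHF 30,000 → base CHF 969,200
  CHF 969,200 × 20% = CHF 193,840

CHF 193,840 > CHF 54,313, so the parallel minimum levy is the binding amount.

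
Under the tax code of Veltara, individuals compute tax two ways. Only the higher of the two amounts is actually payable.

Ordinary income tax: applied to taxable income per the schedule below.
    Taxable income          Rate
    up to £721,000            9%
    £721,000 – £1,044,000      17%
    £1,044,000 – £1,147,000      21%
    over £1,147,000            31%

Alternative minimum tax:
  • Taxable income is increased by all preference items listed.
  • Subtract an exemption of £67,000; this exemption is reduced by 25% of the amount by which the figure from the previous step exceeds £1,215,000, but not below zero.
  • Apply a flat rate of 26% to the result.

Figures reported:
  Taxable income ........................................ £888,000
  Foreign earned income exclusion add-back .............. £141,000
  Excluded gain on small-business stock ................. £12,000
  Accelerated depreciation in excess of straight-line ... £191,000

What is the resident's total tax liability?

£304,005

Ordinary income tax:
  £721,000 × 9% = £64,890
  £167,000 × 17% = £28,390
  → £93,280

Alternative minimum tax:
  Adjusted income: £888,000 + £141,000 + £12,000 + £191,000 = £1,232,000
  Exemption: £67,000 − 25% × (£1,232,000 − £1,215,000) = £67,000 − £4,250 = £62,750
  Base: £1,232,000 − £62,750 = £1,169,250
  £1,169,250 × 26% = £304,005

£304,005 > £93,280, so the alternative minimum tax is the binding amount.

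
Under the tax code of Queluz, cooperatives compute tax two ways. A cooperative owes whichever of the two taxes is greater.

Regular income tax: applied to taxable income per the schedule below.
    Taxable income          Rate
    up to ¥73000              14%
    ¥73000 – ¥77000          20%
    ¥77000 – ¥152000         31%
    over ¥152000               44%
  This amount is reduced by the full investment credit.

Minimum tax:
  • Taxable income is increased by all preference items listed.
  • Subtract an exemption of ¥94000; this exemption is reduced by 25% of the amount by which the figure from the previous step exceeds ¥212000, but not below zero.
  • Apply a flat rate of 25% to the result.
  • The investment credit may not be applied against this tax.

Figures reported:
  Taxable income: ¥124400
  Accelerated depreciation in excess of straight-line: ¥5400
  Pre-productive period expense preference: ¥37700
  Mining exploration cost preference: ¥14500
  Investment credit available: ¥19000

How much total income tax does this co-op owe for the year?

Minimum tax:
  Adjusted income: ¥124400 + ¥5400 + ¥37700 + ¥14500 = ¥182000
  Exemption: ¥182000 ≤ ¥212000, so full ¥94000 applies
  Base: ¥182000 − ¥94000 = ¥88000
  ¥88000 × 25% = ¥22000

Regular income tax:
  ¥73000 × 14% = ¥10220
  ¥4000 × 20% = ¥800
  ¥47400 × 31% = ¥14694
  → ¥25714
  Less investment credit ¥19000 → ¥6714

¥22000 > ¥6714, so the minimum tax is the binding amount.

¥22000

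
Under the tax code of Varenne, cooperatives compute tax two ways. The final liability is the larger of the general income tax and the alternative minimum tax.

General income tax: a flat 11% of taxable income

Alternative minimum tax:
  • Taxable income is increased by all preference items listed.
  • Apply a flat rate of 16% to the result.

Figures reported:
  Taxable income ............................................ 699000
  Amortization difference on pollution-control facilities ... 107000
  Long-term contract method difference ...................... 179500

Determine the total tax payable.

157680

General income tax:
  699000 × 11% = 76890

Alternative minimum tax:
  Adjusted income: 699000 + 107000 + 179500 = 985500
  985500 × 16% = 157680

157680 > 76890, so the alternative minimum tax is the binding amount.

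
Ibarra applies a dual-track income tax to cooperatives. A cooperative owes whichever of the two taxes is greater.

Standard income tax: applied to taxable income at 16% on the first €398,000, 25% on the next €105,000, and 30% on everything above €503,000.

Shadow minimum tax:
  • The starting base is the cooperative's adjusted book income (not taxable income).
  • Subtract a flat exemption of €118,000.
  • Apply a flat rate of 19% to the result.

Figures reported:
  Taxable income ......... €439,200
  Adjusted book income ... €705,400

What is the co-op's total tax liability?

Standard income tax:
  €398,000 × 16% = €63,680
  €41,200 × 25% = €10,300
  → €73,980

Shadow minimum tax:
  Base (adjusted book income): €705,400
  Less exemption €118,000 → base €587,400
  €587,400 × 19% = €111,606

€111,606 > €73,980, so the shadow minimum tax is the binding amount.

€111,606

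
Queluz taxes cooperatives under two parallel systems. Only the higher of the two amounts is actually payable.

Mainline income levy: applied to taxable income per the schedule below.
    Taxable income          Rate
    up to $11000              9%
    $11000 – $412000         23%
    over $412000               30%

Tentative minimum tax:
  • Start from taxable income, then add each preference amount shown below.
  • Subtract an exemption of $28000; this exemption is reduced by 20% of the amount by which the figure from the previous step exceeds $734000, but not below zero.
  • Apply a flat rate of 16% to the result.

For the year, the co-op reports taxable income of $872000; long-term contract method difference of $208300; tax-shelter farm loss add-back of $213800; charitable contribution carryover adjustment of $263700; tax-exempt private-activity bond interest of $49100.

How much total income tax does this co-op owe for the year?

Mainline income levy:
  $11000 × 9% = $990
  $401000 × 23% = $92230
  $460000 × 30% = $138000
  → $231220

Tentative minimum tax:
  Adjusted income: $872000 + $208300 + $213800 + $263700 + $49100 = $1606900
  Exemption: 20% × ($1606900 − $734000) = $174580 ≥ $28000, so the exemption is fully phased out
  Base: $1606900 − $0 = $1606900
  $1606900 × 16% = $257104

$257104 > $231220, so the tentative minimum tax is the binding amount.

$257104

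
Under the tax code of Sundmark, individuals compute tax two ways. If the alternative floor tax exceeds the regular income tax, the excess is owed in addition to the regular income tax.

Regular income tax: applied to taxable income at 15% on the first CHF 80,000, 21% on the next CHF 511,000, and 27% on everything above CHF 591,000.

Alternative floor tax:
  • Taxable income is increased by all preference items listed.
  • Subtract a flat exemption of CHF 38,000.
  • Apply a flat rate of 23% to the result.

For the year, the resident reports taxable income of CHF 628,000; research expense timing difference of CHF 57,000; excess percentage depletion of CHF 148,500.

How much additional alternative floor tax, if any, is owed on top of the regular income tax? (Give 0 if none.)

Alternative floor tax:
  Adjusted income: CHF 628,000 + CHF 57,000 + CHF 148,500 = CHF 833,500
  Less exemption CHF 38,000 → base CHF 795,500
  CHF 795,500 × 23% = CHF 182,965

Regular income tax:
  CHF 80,000 × 15% = CHF 12,000
  CHF 511,000 × 21% = CHF 107,310
  CHF 37,000 × 27% = CHF 9,990
  → CHF 129,300

Excess of alternative floor tax over regular income tax: CHF 182,965 − CHF 129,300 = CHF 53,665.

CHF 53,665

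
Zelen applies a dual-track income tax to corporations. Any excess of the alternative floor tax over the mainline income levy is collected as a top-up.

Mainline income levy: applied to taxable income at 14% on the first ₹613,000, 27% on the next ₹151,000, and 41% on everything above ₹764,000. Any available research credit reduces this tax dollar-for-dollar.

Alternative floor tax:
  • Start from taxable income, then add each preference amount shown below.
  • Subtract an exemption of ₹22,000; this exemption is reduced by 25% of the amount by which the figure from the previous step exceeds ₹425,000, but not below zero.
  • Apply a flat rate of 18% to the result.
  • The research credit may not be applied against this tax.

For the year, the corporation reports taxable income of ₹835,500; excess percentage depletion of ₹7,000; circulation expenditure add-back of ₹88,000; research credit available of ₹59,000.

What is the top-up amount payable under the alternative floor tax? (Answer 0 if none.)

₹70,585

Alternative floor tax:
  Adjusted income: ₹835,500 + ₹7,000 + ₹88,000 = ₹930,500
  Exemption: 25% × (₹930,500 − ₹425,000) = ₹126,375 ≥ ₹22,000, so the exemption is fully phased out
  Base: ₹930,500 − ₹0 = ₹930,500
  ₹930,500 × 18% = ₹167,490

Mainline income levy:
  ₹613,000 × 14% = ₹85,820
  ₹151,000 × 27% = ₹40,770
  ₹71,500 × 41% = ₹29,315
  → ₹155,905
  Less research credit ₹59,000 → ₹96,905

Excess of alternative floor tax over mainline income levy: ₹167,490 − ₹96,905 = ₹70,585.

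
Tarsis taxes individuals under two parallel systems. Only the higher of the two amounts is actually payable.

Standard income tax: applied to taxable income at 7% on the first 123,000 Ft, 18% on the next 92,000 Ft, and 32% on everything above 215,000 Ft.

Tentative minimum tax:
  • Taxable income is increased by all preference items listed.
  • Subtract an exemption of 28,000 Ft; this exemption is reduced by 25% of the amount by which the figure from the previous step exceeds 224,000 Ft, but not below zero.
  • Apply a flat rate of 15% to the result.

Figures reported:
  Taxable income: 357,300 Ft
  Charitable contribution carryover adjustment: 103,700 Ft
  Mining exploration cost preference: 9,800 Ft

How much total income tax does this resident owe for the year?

70,706 Ft

Standard income tax:
  123,000 Ft × 7% = 8,610 Ft
  92,000 Ft × 18% = 16,560 Ft
  142,300 Ft × 32% = 45,536 Ft
  → 70,706 Ft

Tentative minimum tax:
  Adjusted income: 357,300 Ft + 103,700 Ft + 9,800 Ft = 470,800 Ft
  Exemption: 25% × (470,800 Ft − 224,000 Ft) = 61,700 Ft ≥ 28,000 Ft, so the exemption is fully phased out
  Base: 470,800 Ft − 0 Ft = 470,800 Ft
  470,800 Ft × 15% = 70,620 Ft

70,706 Ft > 70,620 Ft, so the standard income tax governs.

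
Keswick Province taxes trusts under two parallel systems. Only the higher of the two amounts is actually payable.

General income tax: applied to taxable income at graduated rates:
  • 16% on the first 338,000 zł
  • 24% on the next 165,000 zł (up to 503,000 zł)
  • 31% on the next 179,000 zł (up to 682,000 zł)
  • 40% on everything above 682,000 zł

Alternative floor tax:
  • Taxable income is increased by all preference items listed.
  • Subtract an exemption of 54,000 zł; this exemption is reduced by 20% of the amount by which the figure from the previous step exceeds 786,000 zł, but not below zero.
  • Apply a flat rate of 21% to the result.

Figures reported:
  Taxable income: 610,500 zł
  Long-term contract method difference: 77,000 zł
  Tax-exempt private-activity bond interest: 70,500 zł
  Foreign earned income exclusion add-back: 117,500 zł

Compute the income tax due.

Alternative floor tax:
  Adjusted income: 610,500 zł + 77,000 zł + 70,500 zł + 117,500 zł = 875,500 zł
  Exemption: 54,000 zł − 20% × (875,500 zł − 786,000 zł) = 54,000 zł − 17,900 zł = 36,100 zł
  Base: 875,500 zł − 36,100 zł = 839,400 zł
  839,400 zł × 21% = 176,274 zł

General income tax:
  338,000 zł × 16% = 54,080 zł
  165,000 zł × 24% = 39,600 zł
  107,500 zł × 31% = 33,325 zł
  → 127,005 zł

176,274 zł > 127,005 zł, so the alternative floor tax is the binding amount.

176,274 zł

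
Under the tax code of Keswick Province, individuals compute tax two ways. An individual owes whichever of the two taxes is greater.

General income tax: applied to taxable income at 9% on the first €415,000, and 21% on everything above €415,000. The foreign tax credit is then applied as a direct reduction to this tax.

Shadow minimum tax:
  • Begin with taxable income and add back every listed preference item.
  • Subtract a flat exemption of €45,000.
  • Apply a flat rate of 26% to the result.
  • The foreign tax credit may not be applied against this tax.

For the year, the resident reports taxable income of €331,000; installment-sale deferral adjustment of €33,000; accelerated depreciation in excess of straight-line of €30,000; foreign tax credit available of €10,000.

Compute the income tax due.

General income tax:
  €331,000 × 9% = €29,790
  Less foreign tax credit €10,000 → €19,790

Shadow minimum tax:
  Adjusted income: €331,000 + €33,000 + €30,000 = €394,000
  Less exemption €45,000 → base €349,000
  €349,000 × 26% = €90,740

€90,740 > €19,790, so the shadow minimum tax is the binding amount.

€90,740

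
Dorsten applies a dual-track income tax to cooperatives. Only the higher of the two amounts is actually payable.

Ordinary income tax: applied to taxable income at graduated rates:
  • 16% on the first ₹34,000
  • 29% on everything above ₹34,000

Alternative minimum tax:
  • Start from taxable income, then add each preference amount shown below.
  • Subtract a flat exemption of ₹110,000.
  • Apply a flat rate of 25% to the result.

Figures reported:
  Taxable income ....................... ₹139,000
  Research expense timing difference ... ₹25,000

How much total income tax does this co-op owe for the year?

Ordinary income tax:
  ₹34,000 × 16% = ₹5,440
  ₹105,000 × 29% = ₹30,450
  → ₹35,890

Alternative minimum tax:
  Adjusted income: ₹139,000 + ₹25,000 = ₹164,000
  Less exemption ₹110,000 → base ₹54,000
  ₹54,000 × 25% = ₹13,500

₹35,890 > ₹13,500, so the ordinary income tax governs.

₹35,890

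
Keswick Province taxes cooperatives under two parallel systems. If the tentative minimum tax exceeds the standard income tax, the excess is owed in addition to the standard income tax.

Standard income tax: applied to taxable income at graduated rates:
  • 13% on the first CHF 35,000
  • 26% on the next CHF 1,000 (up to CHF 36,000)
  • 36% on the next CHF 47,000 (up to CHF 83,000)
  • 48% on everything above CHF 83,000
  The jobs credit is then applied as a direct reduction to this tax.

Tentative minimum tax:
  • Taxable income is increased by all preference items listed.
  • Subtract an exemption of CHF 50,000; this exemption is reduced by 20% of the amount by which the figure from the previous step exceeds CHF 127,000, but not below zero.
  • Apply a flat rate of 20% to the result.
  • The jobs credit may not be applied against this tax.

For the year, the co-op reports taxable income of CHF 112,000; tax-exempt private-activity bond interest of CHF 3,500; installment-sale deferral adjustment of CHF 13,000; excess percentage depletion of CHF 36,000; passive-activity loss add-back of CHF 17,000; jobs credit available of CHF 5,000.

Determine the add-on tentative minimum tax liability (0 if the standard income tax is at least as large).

CHF 0

Standard income tax:
  CHF 35,000 × 13% = CHF 4,550
  CHF 1,000 × 26% = CHF 260
  CHF 47,000 × 36% = CHF 16,920
  CHF 29,000 × 48% = CHF 13,920
  → CHF 35,650
  Less jobs credit CHF 5,000 → CHF 30,650

Tentative minimum tax:
  Adjusted income: CHF 112,000 + CHF 3,500 + CHF 13,000 + CHF 36,000 + CHF 17,000 = CHF 181,500
  Exemption: CHF 50,000 − 20% × (CHF 181,500 − CHF 127,000) = CHF 50,000 − CHF 10,900 = CHF 39,100
  Base: CHF 181,500 − CHF 39,100 = CHF 142,400
  CHF 142,400 × 20% = CHF 28,480

CHF 28,480 ≤ CHF 30,650, so no add-on is due.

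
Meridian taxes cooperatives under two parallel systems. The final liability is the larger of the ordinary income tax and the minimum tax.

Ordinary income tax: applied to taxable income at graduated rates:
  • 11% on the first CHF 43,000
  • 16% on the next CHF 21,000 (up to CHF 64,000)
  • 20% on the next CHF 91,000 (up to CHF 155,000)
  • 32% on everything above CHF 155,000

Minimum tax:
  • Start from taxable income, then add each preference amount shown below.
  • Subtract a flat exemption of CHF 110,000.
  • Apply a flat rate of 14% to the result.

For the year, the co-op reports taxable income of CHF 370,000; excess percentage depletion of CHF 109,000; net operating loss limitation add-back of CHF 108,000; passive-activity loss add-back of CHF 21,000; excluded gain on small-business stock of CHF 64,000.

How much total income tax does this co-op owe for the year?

CHF 95,090

Minimum tax:
  Adjusted income: CHF 370,000 + CHF 109,000 + CHF 108,000 + CHF 21,000 + CHF 64,000 = CHF 672,000
  Less exemption CHF 110,000 → base CHF 562,000
  CHF 562,000 × 14% = CHF 78,680

Ordinary income tax:
  CHF 43,000 × 11% = CHF 4,730
  CHF 21,000 × 16% = CHF 3,360
  CHF 91,000 × 20% = CHF 18,200
  CHF 215,000 × 32% = CHF 68,800
  → CHF 95,090

CHF 95,090 > CHF 78,680, so the ordinary income tax governs.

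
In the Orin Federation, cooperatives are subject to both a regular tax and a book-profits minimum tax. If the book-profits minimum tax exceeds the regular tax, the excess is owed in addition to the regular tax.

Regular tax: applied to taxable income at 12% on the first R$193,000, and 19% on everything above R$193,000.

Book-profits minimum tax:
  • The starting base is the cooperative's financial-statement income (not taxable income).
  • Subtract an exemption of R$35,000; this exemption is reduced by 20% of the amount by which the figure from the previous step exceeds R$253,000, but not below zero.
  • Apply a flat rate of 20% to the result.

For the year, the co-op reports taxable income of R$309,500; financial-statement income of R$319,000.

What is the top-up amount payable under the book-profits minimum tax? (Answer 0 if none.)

R$14,145

Book-profits minimum tax:
  Base (financial-statement income): R$319,000
  Exemption: R$35,000 − 20% × (R$319,000 − R$253,000) = R$35,000 − R$13,200 = R$21,800
  Base: R$319,000 − R$21,800 = R$297,200
  R$297,200 × 20% = R$59,440

Regular tax:
  R$193,000 × 12% = R$23,160
  R$116,500 × 19% = R$22,135
  → R$45,295

Excess of book-profits minimum tax over regular tax: R$59,440 − R$45,295 = R$14,145.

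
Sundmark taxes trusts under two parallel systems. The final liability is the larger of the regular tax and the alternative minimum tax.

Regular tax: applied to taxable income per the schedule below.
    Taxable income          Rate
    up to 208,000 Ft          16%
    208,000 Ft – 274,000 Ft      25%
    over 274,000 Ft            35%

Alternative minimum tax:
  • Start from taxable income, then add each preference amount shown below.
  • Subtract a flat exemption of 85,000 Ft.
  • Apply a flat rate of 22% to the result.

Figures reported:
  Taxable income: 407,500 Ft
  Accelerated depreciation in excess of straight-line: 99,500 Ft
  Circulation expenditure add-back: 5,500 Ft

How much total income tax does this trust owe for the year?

96,505 Ft

Regular tax:
  208,000 Ft × 16% = 33,280 Ft
  66,000 Ft × 25% = 16,500 Ft
  133,500 Ft × 35% = 46,725 Ft
  → 96,505 Ft

Alternative minimum tax:
  Adjusted income: 407,500 Ft + 99,500 Ft + 5,500 Ft = 512,500 Ft
  Less exemption 85,000 Ft → base 427,500 Ft
  427,500 Ft × 22% = 94,050 Ft

96,505 Ft > 94,050 Ft, so the regular tax governs.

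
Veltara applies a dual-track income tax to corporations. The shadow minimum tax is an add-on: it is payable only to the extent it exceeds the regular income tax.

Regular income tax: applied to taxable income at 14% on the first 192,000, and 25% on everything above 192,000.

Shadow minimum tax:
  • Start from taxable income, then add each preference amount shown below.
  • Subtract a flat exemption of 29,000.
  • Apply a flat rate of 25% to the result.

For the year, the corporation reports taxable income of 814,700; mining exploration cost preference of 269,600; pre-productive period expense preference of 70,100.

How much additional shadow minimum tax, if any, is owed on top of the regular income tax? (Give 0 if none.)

98,795

Regular income tax:
  192,000 × 14% = 26,880
  622,700 × 25% = 155,675
  → 182,555

Shadow minimum tax:
  Adjusted income: 814,700 + 269,600 + 70,100 = 1,154,400
  Less exemption 29,000 → base 1,125,400
  1,125,400 × 25% = 281,350

Excess of shadow minimum tax over regular income tax: 281,350 − 182,555 = 98,795.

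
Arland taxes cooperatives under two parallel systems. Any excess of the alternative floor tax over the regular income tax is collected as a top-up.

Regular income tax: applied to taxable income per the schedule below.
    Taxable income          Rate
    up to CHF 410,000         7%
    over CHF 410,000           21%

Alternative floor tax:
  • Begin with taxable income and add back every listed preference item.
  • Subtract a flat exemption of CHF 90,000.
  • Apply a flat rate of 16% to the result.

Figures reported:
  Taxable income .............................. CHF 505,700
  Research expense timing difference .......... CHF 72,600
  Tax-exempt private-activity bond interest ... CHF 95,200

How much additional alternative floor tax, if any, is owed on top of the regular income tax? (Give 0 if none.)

Regular income tax:
  CHF 410,000 × 7% = CHF 28,700
  CHF 95,700 × 21% = CHF 20,097
  → CHF 48,797

Alternative floor tax:
  Adjusted income: CHF 505,700 + CHF 72,600 + CHF 95,200 = CHF 673,500
  Less exemption CHF 90,000 → base CHF 583,500
  CHF 583,500 × 16% = CHF 93,360

Excess of alternative floor tax over regular income tax: CHF 93,360 − CHF 48,797 = CHF 44,563.

CHF 44,563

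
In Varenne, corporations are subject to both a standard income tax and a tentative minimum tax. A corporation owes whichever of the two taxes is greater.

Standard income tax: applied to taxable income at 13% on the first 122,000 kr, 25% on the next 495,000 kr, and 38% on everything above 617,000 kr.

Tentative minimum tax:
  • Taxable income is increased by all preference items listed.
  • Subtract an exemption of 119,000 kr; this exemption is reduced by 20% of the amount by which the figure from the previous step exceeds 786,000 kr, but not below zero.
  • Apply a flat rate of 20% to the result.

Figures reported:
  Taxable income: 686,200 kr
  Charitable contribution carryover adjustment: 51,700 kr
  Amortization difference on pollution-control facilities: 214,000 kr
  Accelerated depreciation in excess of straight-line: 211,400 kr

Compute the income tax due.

223,952 kr

Tentative minimum tax:
  Adjusted income: 686,200 kr + 51,700 kr + 214,000 kr + 211,400 kr = 1,163,300 kr
  Exemption: 119,000 kr − 20% × (1,163,300 kr − 786,000 kr) = 119,000 kr − 75,460 kr = 43,540 kr
  Base: 1,163,300 kr − 43,540 kr = 1,119,760 kr
  1,119,760 kr × 20% = 223,952 kr

Standard income tax:
  122,000 kr × 13% = 15,860 kr
  495,000 kr × 25% = 123,750 kr
  69,200 kr × 38% = 26,296 kr
  → 165,906 kr

223,952 kr > 165,906 kr, so the tentative minimum tax is the binding amount.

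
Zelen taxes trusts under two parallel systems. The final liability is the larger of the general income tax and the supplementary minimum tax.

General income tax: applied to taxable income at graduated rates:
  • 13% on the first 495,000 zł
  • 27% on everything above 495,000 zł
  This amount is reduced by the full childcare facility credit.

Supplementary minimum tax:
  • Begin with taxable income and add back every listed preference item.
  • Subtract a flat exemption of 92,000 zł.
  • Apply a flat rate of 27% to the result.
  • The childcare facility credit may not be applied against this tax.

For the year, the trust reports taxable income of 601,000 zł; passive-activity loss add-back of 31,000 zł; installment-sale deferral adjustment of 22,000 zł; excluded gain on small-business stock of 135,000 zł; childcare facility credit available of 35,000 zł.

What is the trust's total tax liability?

General income tax:
  495,000 zł × 13% = 64,350 zł
  106,000 zł × 27% = 28,620 zł
  → 92,970 zł
  Less childcare facility credit 35,000 zł → 57,970 zł

Supplementary minimum tax:
  Adjusted income: 601,000 zł + 31,000 zł + 22,000 zł + 135,000 zł = 789,000 zł
  Less exemption 92,000 zł → base 697,000 zł
  697,000 zł × 27% = 188,190 zł

188,190 zł > 57,970 zł, so the supplementary minimum tax is the binding amount.

188,190 zł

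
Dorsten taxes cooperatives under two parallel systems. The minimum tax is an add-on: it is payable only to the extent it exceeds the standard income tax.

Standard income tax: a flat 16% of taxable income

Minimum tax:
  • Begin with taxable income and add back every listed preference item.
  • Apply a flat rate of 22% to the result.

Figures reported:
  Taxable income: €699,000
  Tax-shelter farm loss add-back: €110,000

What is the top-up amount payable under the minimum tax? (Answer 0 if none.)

Standard income tax:
  €699,000 × 16% = €111,840

Minimum tax:
  Adjusted income: €699,000 + €110,000 = €809,000
  €809,000 × 22% = €177,980

Excess of minimum tax over standard income tax: €177,980 − €111,840 = €66,140.

€66,140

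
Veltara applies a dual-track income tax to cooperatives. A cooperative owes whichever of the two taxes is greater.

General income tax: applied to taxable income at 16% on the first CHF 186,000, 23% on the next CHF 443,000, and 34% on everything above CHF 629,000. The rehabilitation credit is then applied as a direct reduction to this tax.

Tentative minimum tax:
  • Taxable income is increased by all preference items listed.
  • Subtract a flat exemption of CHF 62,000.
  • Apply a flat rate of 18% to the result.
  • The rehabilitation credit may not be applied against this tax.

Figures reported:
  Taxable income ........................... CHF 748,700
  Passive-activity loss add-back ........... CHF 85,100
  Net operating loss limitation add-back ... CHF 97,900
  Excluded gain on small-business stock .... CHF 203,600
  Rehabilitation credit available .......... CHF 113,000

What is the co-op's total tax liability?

CHF 193,194

Tentative minimum tax:
  Adjusted income: CHF 748,700 + CHF 85,100 + CHF 97,900 + CHF 203,600 = CHF 1,135,300
  Less exemption CHF 62,000 → base CHF 1,073,300
  CHF 1,073,300 × 18% = CHF 193,194

General income tax:
  CHF 186,000 × 16% = CHF 29,760
  CHF 443,000 × 23% = CHF 101,890
  CHF 119,700 × 34% = CHF 40,698
  → CHF 172,348
  Less rehabilitation credit CHF 113,000 → CHF 59,348

CHF 193,194 > CHF 59,348, so the tentative minimum tax is the binding amount.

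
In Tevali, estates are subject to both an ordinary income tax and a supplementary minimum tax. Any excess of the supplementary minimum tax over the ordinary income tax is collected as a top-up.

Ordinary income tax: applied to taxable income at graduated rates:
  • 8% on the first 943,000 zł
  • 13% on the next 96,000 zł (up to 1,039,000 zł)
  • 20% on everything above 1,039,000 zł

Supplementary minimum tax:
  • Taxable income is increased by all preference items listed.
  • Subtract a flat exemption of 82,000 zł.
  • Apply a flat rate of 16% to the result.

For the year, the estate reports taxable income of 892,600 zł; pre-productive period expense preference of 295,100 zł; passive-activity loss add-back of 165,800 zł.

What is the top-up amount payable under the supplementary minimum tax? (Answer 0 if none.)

Ordinary income tax:
  892,600 zł × 8% = 71,408 zł

Supplementary minimum tax:
  Adjusted income: 892,600 zł + 295,100 zł + 165,800 zł = 1,353,500 zł
  Less exemption 82,000 zł → base 1,271,500 zł
  1,271,500 zł × 16% = 203,440 zł

Excess of supplementary minimum tax over ordinary income tax: 203,440 zł − 71,408 zł = 132,032 zł.

132,032 zł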